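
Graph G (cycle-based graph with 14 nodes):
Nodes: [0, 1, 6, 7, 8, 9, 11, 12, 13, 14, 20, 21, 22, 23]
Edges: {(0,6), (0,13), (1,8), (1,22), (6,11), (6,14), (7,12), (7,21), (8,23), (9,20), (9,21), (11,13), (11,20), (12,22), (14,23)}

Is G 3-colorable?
Yes, G is 3-colorable

A valid 3-coloring: color 1: [0, 7, 8, 9, 11, 14, 22]; color 2: [1, 6, 12, 13, 20, 21, 23].
(χ(G) = 2 ≤ 3.)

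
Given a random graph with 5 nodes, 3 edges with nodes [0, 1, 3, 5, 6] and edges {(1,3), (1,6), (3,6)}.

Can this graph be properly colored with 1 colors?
The clique on vertices [1, 3, 6] has size 3 > 1, so it alone needs 3 colors.

No, G is not 1-colorable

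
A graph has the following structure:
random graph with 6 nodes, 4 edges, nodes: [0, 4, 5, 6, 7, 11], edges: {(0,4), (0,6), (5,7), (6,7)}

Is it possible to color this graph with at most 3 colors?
A valid 3-coloring: color 1: [4, 5, 6, 11]; color 2: [0, 7].
(χ(G) = 2 ≤ 3.)

Yes, G is 3-colorable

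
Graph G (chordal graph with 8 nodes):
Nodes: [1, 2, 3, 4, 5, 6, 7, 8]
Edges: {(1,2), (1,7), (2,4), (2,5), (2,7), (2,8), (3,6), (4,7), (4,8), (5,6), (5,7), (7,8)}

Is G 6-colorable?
Yes, G is 6-colorable

A valid 6-coloring: color 1: [6, 7]; color 2: [2, 3]; color 3: [1, 4, 5]; color 4: [8].
(χ(G) = 4 ≤ 6.)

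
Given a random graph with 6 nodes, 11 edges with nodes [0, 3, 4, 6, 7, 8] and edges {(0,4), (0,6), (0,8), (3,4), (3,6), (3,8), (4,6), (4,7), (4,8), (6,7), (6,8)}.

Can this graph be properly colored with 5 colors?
Yes, G is 5-colorable

A valid 5-coloring: color 1: [4]; color 2: [6]; color 3: [7, 8]; color 4: [0, 3].
(χ(G) = 4 ≤ 5.)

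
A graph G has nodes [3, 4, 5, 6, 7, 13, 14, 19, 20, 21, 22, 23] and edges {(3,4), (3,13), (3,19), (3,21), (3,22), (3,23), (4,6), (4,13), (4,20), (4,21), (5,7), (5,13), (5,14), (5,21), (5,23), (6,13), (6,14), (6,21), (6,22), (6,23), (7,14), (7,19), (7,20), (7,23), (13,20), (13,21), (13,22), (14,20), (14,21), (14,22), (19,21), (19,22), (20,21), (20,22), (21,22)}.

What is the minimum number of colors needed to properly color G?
Clique number ω(G) = 4 (lower bound: χ ≥ ω).
The clique on [3, 19, 21, 22] has size 4, forcing χ ≥ 4, and the coloring below uses 4 colors, so χ(G) = 4.
A valid 4-coloring: color 1: [7, 21]; color 2: [13, 14, 19, 23]; color 3: [4, 5, 22]; color 4: [3, 6, 20].

χ(G) = 4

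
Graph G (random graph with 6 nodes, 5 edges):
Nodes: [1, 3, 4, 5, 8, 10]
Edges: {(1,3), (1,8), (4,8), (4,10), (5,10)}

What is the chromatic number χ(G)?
χ(G) = 2

Clique number ω(G) = 2 (lower bound: χ ≥ ω).
The graph is bipartite (no odd cycle), so 2 colors suffice: χ(G) = 2.
A valid 2-coloring: color 1: [1, 4, 5]; color 2: [3, 8, 10].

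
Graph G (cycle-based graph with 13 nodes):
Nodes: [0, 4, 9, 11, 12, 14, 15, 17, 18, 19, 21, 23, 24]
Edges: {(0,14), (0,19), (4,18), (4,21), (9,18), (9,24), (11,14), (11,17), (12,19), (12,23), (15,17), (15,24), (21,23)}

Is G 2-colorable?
No, G is not 2-colorable

Odd cycle [0, 19, 12, 23, 21, 4, 18, 9, 24, 15, 17, 11, 14] needs 3 colors (χ ≥ 3).
Hence χ(G) ≥ 3 > 2, so no proper 2-coloring exists.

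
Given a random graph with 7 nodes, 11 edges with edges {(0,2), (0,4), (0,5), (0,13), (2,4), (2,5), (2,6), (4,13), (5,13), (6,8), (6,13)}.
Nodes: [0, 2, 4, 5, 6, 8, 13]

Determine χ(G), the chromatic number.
χ(G) = 3

Clique number ω(G) = 3 (lower bound: χ ≥ ω).
The clique on [0, 2, 4] has size 3, forcing χ ≥ 3, and the coloring below uses 3 colors, so χ(G) = 3.
A valid 3-coloring: color 1: [2, 8, 13]; color 2: [0, 6]; color 3: [4, 5].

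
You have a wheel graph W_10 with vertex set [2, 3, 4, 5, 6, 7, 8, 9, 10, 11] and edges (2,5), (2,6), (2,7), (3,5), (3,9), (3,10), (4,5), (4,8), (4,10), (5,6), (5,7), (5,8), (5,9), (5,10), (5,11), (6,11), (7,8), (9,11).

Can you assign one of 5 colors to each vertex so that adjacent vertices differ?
Yes, G is 5-colorable

A valid 5-coloring: color 1: [5]; color 2: [3, 4, 6, 7]; color 3: [2, 8, 9, 10]; color 4: [11].
(χ(G) = 4 ≤ 5.)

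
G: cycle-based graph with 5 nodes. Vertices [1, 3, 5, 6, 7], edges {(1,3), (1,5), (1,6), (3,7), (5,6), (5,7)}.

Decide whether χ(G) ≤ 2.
The clique on vertices [1, 5, 6] has size 3 > 2, so it alone needs 3 colors.

No, G is not 2-colorable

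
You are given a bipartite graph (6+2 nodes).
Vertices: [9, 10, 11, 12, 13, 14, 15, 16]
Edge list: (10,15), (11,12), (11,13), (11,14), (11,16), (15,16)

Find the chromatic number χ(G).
χ(G) = 2

Clique number ω(G) = 2 (lower bound: χ ≥ ω).
The graph is bipartite (no odd cycle), so 2 colors suffice: χ(G) = 2.
A valid 2-coloring: color 1: [9, 11, 15]; color 2: [10, 12, 13, 14, 16].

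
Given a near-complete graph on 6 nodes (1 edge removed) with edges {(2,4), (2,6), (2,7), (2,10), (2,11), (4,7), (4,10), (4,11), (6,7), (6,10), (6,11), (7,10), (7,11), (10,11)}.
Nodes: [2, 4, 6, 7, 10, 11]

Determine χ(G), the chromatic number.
Clique number ω(G) = 5 (lower bound: χ ≥ ω).
The clique on [2, 4, 7, 10, 11] has size 5, forcing χ ≥ 5, and the coloring below uses 5 colors, so χ(G) = 5.
A valid 5-coloring: color 1: [7]; color 2: [2]; color 3: [11]; color 4: [10]; color 5: [4, 6].

χ(G) = 5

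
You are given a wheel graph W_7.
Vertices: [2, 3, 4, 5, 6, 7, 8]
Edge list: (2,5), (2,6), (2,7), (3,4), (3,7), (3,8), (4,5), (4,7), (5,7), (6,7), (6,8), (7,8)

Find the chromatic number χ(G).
χ(G) = 3

Clique number ω(G) = 3 (lower bound: χ ≥ ω).
The clique on [3, 7, 8] has size 3, forcing χ ≥ 3, and the coloring below uses 3 colors, so χ(G) = 3.
A valid 3-coloring: color 1: [7]; color 2: [2, 4, 8]; color 3: [3, 5, 6].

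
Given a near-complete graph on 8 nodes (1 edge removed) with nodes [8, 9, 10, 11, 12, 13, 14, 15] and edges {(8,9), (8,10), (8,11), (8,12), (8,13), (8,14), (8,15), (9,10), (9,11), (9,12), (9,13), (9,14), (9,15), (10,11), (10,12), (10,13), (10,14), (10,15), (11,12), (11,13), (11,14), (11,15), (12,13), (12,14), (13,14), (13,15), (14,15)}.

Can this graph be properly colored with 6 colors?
No, G is not 6-colorable

The clique on vertices [8, 9, 10, 11, 12, 13, 14] has size 7 > 6, so it alone needs 7 colors.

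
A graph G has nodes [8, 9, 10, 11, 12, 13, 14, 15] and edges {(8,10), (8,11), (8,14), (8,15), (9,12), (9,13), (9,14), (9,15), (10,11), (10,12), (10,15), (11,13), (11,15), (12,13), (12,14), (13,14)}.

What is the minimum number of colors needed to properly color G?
Clique number ω(G) = 4 (lower bound: χ ≥ ω).
The clique on [8, 10, 11, 15] has size 4, forcing χ ≥ 4, and the coloring below uses 4 colors, so χ(G) = 4.
A valid 4-coloring: color 1: [10, 14]; color 2: [9, 11]; color 3: [8, 13]; color 4: [12, 15].

χ(G) = 4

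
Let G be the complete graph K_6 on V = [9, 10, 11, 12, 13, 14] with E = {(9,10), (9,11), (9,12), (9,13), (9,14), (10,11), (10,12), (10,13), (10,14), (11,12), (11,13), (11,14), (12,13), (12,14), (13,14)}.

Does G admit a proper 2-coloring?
The clique on vertices [9, 10, 11, 12, 13, 14] has size 6 > 2, so it alone needs 6 colors.

No, G is not 2-colorable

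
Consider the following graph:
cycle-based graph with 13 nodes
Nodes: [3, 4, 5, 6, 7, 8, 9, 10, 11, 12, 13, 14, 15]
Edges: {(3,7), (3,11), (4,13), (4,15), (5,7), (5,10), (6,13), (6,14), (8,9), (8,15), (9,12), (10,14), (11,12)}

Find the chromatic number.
χ(G) = 3

Clique number ω(G) = 2 (lower bound: χ ≥ ω).
Odd cycle [9, 12, 11, 3, 7, 5, 10, 14, 6, 13, 4, 15, 8] needs 3 colors (χ ≥ 3).
The coloring below uses 3 colors, so χ(G) = 3.
A valid 3-coloring: color 1: [6, 7, 9, 10, 11, 15]; color 2: [3, 5, 8, 12, 13, 14]; color 3: [4].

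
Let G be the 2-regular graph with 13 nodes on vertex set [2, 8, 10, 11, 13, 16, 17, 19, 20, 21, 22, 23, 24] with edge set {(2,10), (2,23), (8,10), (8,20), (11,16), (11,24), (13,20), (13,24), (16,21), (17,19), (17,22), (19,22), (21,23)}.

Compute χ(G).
χ(G) = 3

Clique number ω(G) = 3 (lower bound: χ ≥ ω).
The clique on [17, 19, 22] has size 3, forcing χ ≥ 3, and the coloring below uses 3 colors, so χ(G) = 3.
A valid 3-coloring: color 1: [2, 8, 11, 13, 17, 21]; color 2: [10, 16, 20, 22, 23, 24]; color 3: [19].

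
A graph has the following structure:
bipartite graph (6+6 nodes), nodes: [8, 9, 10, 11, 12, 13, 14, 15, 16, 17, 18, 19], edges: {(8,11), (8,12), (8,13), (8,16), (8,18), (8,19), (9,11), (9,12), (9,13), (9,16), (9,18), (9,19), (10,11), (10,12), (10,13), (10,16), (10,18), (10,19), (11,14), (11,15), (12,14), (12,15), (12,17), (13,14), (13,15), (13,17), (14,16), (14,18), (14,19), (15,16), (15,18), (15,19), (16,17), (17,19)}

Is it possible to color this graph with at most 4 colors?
Yes, G is 4-colorable

A valid 4-coloring: color 1: [11, 12, 13, 16, 18, 19]; color 2: [8, 9, 10, 14, 15, 17].
(χ(G) = 2 ≤ 4.)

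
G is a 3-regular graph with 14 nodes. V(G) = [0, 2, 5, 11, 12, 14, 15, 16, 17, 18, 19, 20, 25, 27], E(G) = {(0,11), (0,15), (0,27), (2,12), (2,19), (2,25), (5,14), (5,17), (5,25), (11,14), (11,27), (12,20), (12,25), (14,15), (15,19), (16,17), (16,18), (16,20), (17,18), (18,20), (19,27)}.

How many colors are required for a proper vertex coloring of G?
χ(G) = 3

Clique number ω(G) = 3 (lower bound: χ ≥ ω).
The clique on [0, 11, 27] has size 3, forcing χ ≥ 3, and the coloring below uses 3 colors, so χ(G) = 3.
A valid 3-coloring: color 1: [2, 5, 15, 18, 27]; color 2: [0, 12, 14, 16, 19]; color 3: [11, 17, 20, 25].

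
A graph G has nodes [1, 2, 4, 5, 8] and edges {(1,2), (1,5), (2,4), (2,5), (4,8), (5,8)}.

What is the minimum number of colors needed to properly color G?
Clique number ω(G) = 3 (lower bound: χ ≥ ω).
The clique on [1, 2, 5] has size 3, forcing χ ≥ 3, and the coloring below uses 3 colors, so χ(G) = 3.
A valid 3-coloring: color 1: [4, 5]; color 2: [2, 8]; color 3: [1].

χ(G) = 3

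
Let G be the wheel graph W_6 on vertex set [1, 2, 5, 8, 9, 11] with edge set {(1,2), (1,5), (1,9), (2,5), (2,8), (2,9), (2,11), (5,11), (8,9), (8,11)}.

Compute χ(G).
Clique number ω(G) = 3 (lower bound: χ ≥ ω).
Odd cycle [9, 8, 11, 5, 1] needs 3 colors (χ ≥ 3).
Vertex 2 is adjacent to every vertex of [1, 5, 8, 9, 11], which already need 3 colors among themselves, so 2 needs a new color (χ ≥ 4).
The coloring below uses 4 colors, so χ(G) = 4.
A valid 4-coloring: color 1: [2]; color 2: [5, 9]; color 3: [1, 8]; color 4: [11].

χ(G) = 4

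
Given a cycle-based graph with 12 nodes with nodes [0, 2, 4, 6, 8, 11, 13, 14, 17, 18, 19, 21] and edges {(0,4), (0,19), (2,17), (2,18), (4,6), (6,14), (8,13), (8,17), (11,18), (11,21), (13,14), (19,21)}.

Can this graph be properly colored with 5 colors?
Yes, G is 5-colorable

A valid 5-coloring: color 1: [0, 6, 13, 17, 18, 21]; color 2: [2, 4, 8, 11, 14, 19].
(χ(G) = 2 ≤ 5.)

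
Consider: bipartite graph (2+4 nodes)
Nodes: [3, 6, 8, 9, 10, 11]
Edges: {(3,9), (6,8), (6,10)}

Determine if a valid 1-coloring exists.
No, G is not 1-colorable

Edge (3,9) forces its endpoints to differ, so 1 color is not enough.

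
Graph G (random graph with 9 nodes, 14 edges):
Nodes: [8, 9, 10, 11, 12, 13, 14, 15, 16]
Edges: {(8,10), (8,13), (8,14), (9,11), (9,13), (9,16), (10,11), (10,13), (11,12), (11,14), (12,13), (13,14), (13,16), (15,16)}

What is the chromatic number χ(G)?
Clique number ω(G) = 3 (lower bound: χ ≥ ω).
The clique on [8, 10, 13] has size 3, forcing χ ≥ 3, and the coloring below uses 3 colors, so χ(G) = 3.
A valid 3-coloring: color 1: [11, 13, 15]; color 2: [8, 9, 12]; color 3: [10, 14, 16].

χ(G) = 3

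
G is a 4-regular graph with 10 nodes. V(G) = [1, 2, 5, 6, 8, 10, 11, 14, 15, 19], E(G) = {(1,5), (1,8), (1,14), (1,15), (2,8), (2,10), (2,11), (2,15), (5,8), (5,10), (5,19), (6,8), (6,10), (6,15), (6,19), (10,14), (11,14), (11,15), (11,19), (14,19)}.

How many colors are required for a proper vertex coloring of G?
Clique number ω(G) = 3 (lower bound: χ ≥ ω).
The clique on [1, 5, 8] has size 3, forcing χ ≥ 3, and the coloring below uses 3 colors, so χ(G) = 3.
A valid 3-coloring: color 1: [8, 10, 15, 19]; color 2: [2, 5, 6, 14]; color 3: [1, 11].

χ(G) = 3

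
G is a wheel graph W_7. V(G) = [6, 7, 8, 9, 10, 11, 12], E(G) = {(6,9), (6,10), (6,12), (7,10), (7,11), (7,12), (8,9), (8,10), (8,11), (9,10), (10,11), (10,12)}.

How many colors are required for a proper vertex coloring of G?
Clique number ω(G) = 3 (lower bound: χ ≥ ω).
The clique on [8, 9, 10] has size 3, forcing χ ≥ 3, and the coloring below uses 3 colors, so χ(G) = 3.
A valid 3-coloring: color 1: [10]; color 2: [9, 11, 12]; color 3: [6, 7, 8].

χ(G) = 3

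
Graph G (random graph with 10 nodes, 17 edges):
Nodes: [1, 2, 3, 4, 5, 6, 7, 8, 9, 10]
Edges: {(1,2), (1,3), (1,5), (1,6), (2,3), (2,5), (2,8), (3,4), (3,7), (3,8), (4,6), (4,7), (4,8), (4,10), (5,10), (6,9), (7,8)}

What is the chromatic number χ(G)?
Clique number ω(G) = 4 (lower bound: χ ≥ ω).
The clique on [3, 4, 7, 8] has size 4, forcing χ ≥ 4, and the coloring below uses 4 colors, so χ(G) = 4.
A valid 4-coloring: color 1: [2, 4, 9]; color 2: [3, 5, 6]; color 3: [1, 8, 10]; color 4: [7].

χ(G) = 4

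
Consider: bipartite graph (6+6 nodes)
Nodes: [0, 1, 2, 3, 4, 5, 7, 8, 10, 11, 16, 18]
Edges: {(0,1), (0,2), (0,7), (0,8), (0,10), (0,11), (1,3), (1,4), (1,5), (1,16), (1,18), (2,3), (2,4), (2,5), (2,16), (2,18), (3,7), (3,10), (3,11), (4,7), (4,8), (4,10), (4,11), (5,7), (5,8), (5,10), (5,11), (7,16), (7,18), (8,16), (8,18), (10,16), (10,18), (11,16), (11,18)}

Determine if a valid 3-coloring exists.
A valid 3-coloring: color 1: [0, 3, 4, 5, 16, 18]; color 2: [1, 2, 7, 8, 10, 11].
(χ(G) = 2 ≤ 3.)

Yes, G is 3-colorable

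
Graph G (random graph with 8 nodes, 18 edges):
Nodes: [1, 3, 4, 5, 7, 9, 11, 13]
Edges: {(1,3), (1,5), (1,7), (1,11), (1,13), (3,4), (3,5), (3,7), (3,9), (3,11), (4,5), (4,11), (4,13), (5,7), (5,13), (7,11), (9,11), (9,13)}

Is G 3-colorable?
The clique on vertices [1, 3, 7, 11] has size 4 > 3, so it alone needs 4 colors.

No, G is not 3-colorable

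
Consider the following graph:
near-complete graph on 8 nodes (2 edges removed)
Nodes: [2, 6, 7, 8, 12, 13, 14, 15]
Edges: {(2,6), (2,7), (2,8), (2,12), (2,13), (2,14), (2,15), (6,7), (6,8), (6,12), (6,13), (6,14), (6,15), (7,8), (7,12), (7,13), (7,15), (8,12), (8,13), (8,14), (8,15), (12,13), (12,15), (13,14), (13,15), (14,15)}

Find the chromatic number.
χ(G) = 7

Clique number ω(G) = 7 (lower bound: χ ≥ ω).
The clique on [2, 6, 7, 8, 12, 13, 15] has size 7, forcing χ ≥ 7, and the coloring below uses 7 colors, so χ(G) = 7.
A valid 7-coloring: color 1: [15]; color 2: [8]; color 3: [2]; color 4: [13]; color 5: [6]; color 6: [7, 14]; color 7: [12].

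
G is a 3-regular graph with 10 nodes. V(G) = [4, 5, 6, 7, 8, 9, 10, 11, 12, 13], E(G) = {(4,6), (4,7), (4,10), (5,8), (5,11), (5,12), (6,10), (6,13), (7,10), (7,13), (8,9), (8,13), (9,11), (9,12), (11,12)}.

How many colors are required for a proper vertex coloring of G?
Clique number ω(G) = 3 (lower bound: χ ≥ ω).
The clique on [4, 6, 10] has size 3, forcing χ ≥ 3, and the coloring below uses 3 colors, so χ(G) = 3.
A valid 3-coloring: color 1: [6, 7, 8, 11]; color 2: [5, 9, 10, 13]; color 3: [4, 12].

χ(G) = 3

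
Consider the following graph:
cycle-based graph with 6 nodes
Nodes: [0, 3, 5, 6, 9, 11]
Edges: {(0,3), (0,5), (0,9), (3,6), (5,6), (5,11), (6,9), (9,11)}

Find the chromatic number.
Clique number ω(G) = 2 (lower bound: χ ≥ ω).
The graph is bipartite (no odd cycle), so 2 colors suffice: χ(G) = 2.
A valid 2-coloring: color 1: [0, 6, 11]; color 2: [3, 5, 9].

χ(G) = 2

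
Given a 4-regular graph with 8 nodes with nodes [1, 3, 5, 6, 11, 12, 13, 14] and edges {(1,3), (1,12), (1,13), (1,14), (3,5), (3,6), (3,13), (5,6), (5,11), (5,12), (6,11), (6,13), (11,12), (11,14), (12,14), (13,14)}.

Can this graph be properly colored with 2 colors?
The clique on vertices [1, 12, 14] has size 3 > 2, so it alone needs 3 colors.

No, G is not 2-colorable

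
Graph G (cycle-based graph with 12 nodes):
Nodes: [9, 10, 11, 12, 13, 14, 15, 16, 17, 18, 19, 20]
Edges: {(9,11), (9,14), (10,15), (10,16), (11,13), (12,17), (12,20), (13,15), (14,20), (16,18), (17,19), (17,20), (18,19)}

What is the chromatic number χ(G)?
Clique number ω(G) = 3 (lower bound: χ ≥ ω).
The clique on [12, 17, 20] has size 3, forcing χ ≥ 3, and the coloring below uses 3 colors, so χ(G) = 3.
A valid 3-coloring: color 1: [9, 10, 13, 17, 18]; color 2: [11, 15, 16, 19, 20]; color 3: [12, 14].

χ(G) = 3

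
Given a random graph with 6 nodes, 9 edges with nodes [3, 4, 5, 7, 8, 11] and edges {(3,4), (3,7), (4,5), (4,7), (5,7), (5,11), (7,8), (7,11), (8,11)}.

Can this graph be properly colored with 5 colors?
Yes, G is 5-colorable

A valid 5-coloring: color 1: [7]; color 2: [4, 11]; color 3: [3, 5, 8].
(χ(G) = 3 ≤ 5.)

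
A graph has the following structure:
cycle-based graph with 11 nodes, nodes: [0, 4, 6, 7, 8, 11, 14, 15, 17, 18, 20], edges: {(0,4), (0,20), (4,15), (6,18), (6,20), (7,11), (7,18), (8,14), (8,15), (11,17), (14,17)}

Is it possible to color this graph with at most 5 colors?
Yes, G is 5-colorable

A valid 5-coloring: color 1: [11, 14, 15, 18, 20]; color 2: [0, 6, 7, 8, 17]; color 3: [4].
(χ(G) = 3 ≤ 5.)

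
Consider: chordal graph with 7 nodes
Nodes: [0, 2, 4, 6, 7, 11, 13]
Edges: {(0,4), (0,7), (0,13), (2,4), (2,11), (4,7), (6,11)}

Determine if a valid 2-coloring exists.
No, G is not 2-colorable

The clique on vertices [0, 4, 7] has size 3 > 2, so it alone needs 3 colors.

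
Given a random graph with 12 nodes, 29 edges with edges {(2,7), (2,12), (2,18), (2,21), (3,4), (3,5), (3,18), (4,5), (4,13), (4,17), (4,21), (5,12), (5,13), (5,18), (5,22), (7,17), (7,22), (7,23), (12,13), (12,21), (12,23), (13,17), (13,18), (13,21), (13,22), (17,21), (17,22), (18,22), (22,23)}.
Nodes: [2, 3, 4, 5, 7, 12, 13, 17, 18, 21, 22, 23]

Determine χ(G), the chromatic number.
Clique number ω(G) = 4 (lower bound: χ ≥ ω).
The clique on [4, 13, 17, 21] has size 4, forcing χ ≥ 4, and the coloring below uses 4 colors, so χ(G) = 4.
A valid 4-coloring: color 1: [2, 3, 13, 23]; color 2: [5, 17]; color 3: [4, 12, 22]; color 4: [7, 18, 21].

χ(G) = 4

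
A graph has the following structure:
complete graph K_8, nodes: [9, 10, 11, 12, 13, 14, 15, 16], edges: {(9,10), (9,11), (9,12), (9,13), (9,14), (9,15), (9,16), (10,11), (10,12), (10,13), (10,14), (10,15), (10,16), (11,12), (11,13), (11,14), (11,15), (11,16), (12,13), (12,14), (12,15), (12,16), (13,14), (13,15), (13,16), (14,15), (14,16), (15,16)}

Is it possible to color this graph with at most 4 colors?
No, G is not 4-colorable

The clique on vertices [9, 10, 11, 12, 13, 14, 15, 16] has size 8 > 4, so it alone needs 8 colors.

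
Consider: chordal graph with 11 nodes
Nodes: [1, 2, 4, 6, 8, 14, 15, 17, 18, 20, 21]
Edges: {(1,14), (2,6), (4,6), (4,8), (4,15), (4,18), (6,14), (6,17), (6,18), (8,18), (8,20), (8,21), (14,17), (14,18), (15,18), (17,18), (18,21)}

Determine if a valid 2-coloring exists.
The clique on vertices [6, 14, 17, 18] has size 4 > 2, so it alone needs 4 colors.

No, G is not 2-colorable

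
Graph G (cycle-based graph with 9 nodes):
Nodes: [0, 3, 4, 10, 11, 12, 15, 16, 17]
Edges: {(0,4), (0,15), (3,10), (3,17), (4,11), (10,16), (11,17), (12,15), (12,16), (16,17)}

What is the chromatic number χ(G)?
Clique number ω(G) = 2 (lower bound: χ ≥ ω).
Odd cycle [16, 12, 15, 0, 4, 11, 17] needs 3 colors (χ ≥ 3).
The coloring below uses 3 colors, so χ(G) = 3.
A valid 3-coloring: color 1: [0, 10, 12, 17]; color 2: [3, 11, 15, 16]; color 3: [4].

χ(G) = 3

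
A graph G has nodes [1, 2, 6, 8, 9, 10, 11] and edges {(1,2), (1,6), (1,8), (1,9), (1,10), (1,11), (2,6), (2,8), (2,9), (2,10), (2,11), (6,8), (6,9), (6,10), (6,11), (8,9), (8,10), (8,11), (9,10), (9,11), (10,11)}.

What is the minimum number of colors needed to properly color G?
Clique number ω(G) = 7 (lower bound: χ ≥ ω).
The clique on [1, 2, 6, 8, 9, 10, 11] has size 7, forcing χ ≥ 7, and the coloring below uses 7 colors, so χ(G) = 7.
A valid 7-coloring: color 1: [8]; color 2: [9]; color 3: [6]; color 4: [11]; color 5: [10]; color 6: [1]; color 7: [2].

χ(G) = 7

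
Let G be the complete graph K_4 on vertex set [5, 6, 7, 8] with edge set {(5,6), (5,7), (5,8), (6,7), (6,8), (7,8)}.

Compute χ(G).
χ(G) = 4

Clique number ω(G) = 4 (lower bound: χ ≥ ω).
The clique on [5, 6, 7, 8] has size 4, forcing χ ≥ 4, and the coloring below uses 4 colors, so χ(G) = 4.
A valid 4-coloring: color 1: [8]; color 2: [6]; color 3: [5]; color 4: [7].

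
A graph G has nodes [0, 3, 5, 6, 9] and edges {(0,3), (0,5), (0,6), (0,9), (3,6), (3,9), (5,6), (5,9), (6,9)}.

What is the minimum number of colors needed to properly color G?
χ(G) = 4

Clique number ω(G) = 4 (lower bound: χ ≥ ω).
The clique on [0, 3, 6, 9] has size 4, forcing χ ≥ 4, and the coloring below uses 4 colors, so χ(G) = 4.
A valid 4-coloring: color 1: [0]; color 2: [9]; color 3: [6]; color 4: [3, 5].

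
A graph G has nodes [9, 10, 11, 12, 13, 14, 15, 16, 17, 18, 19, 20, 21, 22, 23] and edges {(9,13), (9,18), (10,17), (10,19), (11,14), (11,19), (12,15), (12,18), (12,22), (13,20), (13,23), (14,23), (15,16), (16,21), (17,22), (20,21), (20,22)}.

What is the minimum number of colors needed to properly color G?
Clique number ω(G) = 2 (lower bound: χ ≥ ω).
Odd cycle [10, 17, 22, 12, 18, 9, 13, 23, 14, 11, 19] needs 3 colors (χ ≥ 3).
The coloring below uses 3 colors, so χ(G) = 3.
A valid 3-coloring: color 1: [10, 11, 13, 15, 18, 21, 22]; color 2: [9, 12, 16, 17, 19, 20, 23]; color 3: [14].

χ(G) = 3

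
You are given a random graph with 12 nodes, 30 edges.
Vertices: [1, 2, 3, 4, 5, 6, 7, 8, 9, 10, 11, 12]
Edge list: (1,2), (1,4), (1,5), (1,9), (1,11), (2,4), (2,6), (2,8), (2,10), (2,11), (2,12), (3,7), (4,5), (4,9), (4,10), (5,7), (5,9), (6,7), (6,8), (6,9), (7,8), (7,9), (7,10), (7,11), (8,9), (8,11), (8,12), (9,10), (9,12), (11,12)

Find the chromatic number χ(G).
Clique number ω(G) = 4 (lower bound: χ ≥ ω).
The clique on [2, 8, 11, 12] has size 4, forcing χ ≥ 4, and the coloring below uses 4 colors, so χ(G) = 4.
A valid 4-coloring: color 1: [2, 3, 9]; color 2: [1, 7, 12]; color 3: [4, 8]; color 4: [5, 6, 10, 11].

χ(G) = 4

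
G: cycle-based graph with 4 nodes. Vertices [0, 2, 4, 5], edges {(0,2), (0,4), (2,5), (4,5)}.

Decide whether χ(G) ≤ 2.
Yes, G is 2-colorable

A valid 2-coloring: color 1: [2, 4]; color 2: [0, 5].
(χ(G) = 2 ≤ 2.)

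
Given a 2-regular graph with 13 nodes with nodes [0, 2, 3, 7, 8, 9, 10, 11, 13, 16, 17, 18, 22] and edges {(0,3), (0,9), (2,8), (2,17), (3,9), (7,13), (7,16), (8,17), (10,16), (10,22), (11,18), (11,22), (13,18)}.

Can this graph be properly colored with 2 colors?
The clique on vertices [0, 3, 9] has size 3 > 2, so it alone needs 3 colors.

No, G is not 2-colorable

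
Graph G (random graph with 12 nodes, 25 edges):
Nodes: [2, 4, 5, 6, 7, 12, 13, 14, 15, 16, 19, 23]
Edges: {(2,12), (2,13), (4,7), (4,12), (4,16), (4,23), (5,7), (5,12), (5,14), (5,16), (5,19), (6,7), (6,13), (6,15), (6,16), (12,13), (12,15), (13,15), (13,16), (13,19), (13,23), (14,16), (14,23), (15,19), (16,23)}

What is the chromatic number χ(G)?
Clique number ω(G) = 3 (lower bound: χ ≥ ω).
Suppose a proper 3-coloring c exists. The clique [2, 12, 13] takes 3 distinct colors; by symmetry let c(2) = 1, c(12) = 2, c(13) = 3.
- Vertex 15: neighbors [12, 13] already have colors [2, 3] ⇒ c(15) = 1.
- Vertex 6: neighbors [15, 13] already have colors [1, 3] ⇒ c(6) = 2.
- Vertex 16: neighbors [6, 13] already have colors [2, 3] ⇒ c(16) = 1.
- Vertex 5: neighbors [16, 12] already have colors [1, 2] ⇒ c(5) = 3.
- Vertex 4: neighbors [16, 12] already have colors [1, 2] ⇒ c(4) = 3.
- Vertex 14: neighbors [16, 5] already have colors [1, 3] ⇒ c(14) = 2.
- Vertex 23: neighbors [16, 14, 4] already have colors [1, 2, 3] — all 3 colors blocked. Contradiction.
The forced assignments end in a contradiction, so G has no proper 3-coloring (χ ≥ 4).
The coloring below uses 4 colors, so χ(G) = 4.
A valid 4-coloring: color 1: [4, 5, 13]; color 2: [2, 7, 15, 16]; color 3: [6, 12, 19, 23]; color 4: [14].

χ(G) = 4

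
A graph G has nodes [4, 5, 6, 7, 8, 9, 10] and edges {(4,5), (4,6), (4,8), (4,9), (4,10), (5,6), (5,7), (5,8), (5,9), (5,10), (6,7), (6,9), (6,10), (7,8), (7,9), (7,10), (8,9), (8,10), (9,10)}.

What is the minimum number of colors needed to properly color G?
χ(G) = 5

Clique number ω(G) = 5 (lower bound: χ ≥ ω).
The clique on [4, 5, 8, 9, 10] has size 5, forcing χ ≥ 5, and the coloring below uses 5 colors, so χ(G) = 5.
A valid 5-coloring: color 1: [10]; color 2: [5]; color 3: [9]; color 4: [4, 7]; color 5: [6, 8].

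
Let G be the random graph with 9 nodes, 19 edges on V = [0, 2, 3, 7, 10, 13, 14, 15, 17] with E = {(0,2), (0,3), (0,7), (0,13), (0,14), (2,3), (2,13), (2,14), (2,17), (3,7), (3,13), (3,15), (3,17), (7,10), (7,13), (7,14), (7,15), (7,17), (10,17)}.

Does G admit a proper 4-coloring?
A valid 4-coloring: color 1: [2, 7]; color 2: [3, 10, 14]; color 3: [0, 15, 17]; color 4: [13].
(χ(G) = 4 ≤ 4.)

Yes, G is 4-colorable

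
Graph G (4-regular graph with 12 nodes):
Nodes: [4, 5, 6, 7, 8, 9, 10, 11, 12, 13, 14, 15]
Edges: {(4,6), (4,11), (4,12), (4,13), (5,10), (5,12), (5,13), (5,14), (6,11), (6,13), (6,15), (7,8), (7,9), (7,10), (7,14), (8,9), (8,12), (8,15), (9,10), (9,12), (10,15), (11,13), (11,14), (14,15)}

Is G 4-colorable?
Yes, G is 4-colorable

A valid 4-coloring: color 1: [5, 7, 11, 15]; color 2: [6, 10, 12, 14]; color 3: [4, 8]; color 4: [9, 13].
(χ(G) = 4 ≤ 4.)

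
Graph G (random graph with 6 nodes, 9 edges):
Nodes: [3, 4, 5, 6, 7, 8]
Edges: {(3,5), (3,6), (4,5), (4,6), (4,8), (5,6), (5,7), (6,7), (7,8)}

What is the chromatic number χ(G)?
χ(G) = 3

Clique number ω(G) = 3 (lower bound: χ ≥ ω).
The clique on [3, 5, 6] has size 3, forcing χ ≥ 3, and the coloring below uses 3 colors, so χ(G) = 3.
A valid 3-coloring: color 1: [5, 8]; color 2: [6]; color 3: [3, 4, 7].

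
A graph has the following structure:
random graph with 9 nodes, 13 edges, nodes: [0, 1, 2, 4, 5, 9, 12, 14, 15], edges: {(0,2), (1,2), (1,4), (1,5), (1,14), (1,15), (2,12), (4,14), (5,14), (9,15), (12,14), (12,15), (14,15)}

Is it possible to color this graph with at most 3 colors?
Yes, G is 3-colorable

A valid 3-coloring: color 1: [2, 9, 14]; color 2: [0, 1, 12]; color 3: [4, 5, 15].
(χ(G) = 3 ≤ 3.)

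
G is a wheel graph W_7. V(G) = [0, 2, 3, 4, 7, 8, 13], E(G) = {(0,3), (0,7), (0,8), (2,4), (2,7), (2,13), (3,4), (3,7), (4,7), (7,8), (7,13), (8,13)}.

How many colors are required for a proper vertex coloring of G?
Clique number ω(G) = 3 (lower bound: χ ≥ ω).
The clique on [0, 7, 8] has size 3, forcing χ ≥ 3, and the coloring below uses 3 colors, so χ(G) = 3.
A valid 3-coloring: color 1: [7]; color 2: [2, 3, 8]; color 3: [0, 4, 13].

χ(G) = 3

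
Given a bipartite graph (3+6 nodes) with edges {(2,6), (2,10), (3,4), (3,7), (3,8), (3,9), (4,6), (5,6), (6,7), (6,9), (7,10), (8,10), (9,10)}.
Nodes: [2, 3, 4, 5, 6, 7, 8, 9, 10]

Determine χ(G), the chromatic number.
χ(G) = 2

Clique number ω(G) = 2 (lower bound: χ ≥ ω).
The graph is bipartite (no odd cycle), so 2 colors suffice: χ(G) = 2.
A valid 2-coloring: color 1: [3, 6, 10]; color 2: [2, 4, 5, 7, 8, 9].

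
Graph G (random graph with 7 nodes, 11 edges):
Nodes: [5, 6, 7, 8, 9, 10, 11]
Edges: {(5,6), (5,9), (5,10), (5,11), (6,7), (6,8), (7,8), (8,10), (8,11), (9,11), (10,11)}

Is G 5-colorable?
Yes, G is 5-colorable

A valid 5-coloring: color 1: [5, 8]; color 2: [6, 11]; color 3: [7, 9, 10].
(χ(G) = 3 ≤ 5.)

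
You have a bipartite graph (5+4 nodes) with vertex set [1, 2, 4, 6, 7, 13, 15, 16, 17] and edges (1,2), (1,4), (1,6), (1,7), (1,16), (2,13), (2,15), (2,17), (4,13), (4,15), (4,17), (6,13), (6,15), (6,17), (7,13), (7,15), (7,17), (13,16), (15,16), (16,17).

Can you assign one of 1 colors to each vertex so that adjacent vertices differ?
No, G is not 1-colorable

Edge (1,2) forces its endpoints to differ, so 1 color is not enough.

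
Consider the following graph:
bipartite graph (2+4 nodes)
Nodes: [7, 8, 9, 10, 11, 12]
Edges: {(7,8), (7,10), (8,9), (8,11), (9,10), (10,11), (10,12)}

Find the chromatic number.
Clique number ω(G) = 2 (lower bound: χ ≥ ω).
The graph is bipartite (no odd cycle), so 2 colors suffice: χ(G) = 2.
A valid 2-coloring: color 1: [8, 10]; color 2: [7, 9, 11, 12].

χ(G) = 2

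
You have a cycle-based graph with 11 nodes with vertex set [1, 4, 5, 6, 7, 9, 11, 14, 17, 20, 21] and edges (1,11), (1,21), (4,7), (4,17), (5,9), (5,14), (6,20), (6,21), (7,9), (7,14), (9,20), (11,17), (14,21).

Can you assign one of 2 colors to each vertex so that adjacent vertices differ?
Odd cycle [4, 17, 11, 1, 21, 14, 7] needs 3 colors (χ ≥ 3).
Hence χ(G) ≥ 3 > 2, so no proper 2-coloring exists.

No, G is not 2-colorable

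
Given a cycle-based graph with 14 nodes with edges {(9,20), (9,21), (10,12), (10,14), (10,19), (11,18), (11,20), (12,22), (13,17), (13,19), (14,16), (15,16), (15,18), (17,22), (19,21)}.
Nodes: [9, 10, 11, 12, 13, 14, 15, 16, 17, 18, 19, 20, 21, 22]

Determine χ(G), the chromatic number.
χ(G) = 2

Clique number ω(G) = 2 (lower bound: χ ≥ ω).
The graph is bipartite (no odd cycle), so 2 colors suffice: χ(G) = 2.
A valid 2-coloring: color 1: [9, 11, 12, 14, 15, 17, 19]; color 2: [10, 13, 16, 18, 20, 21, 22].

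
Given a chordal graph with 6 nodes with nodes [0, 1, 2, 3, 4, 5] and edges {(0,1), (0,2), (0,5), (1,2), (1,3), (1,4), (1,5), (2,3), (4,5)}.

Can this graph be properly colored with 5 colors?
Yes, G is 5-colorable

A valid 5-coloring: color 1: [1]; color 2: [2, 5]; color 3: [0, 3, 4].
(χ(G) = 3 ≤ 5.)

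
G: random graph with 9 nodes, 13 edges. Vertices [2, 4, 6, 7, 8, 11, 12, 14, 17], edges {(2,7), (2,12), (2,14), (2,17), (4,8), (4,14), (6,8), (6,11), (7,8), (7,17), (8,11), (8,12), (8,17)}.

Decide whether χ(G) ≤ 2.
The clique on vertices [6, 8, 11] has size 3 > 2, so it alone needs 3 colors.

No, G is not 2-colorable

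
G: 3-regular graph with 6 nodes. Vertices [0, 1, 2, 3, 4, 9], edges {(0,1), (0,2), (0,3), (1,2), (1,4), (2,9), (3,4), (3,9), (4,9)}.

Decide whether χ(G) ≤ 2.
The clique on vertices [0, 1, 2] has size 3 > 2, so it alone needs 3 colors.

No, G is not 2-colorable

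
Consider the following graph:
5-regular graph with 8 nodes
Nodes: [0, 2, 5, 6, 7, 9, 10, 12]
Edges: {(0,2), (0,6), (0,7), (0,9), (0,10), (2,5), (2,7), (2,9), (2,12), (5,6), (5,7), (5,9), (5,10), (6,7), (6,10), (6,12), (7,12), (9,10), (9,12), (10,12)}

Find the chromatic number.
χ(G) = 4

Clique number ω(G) = 3 (lower bound: χ ≥ ω).
Odd cycle [2, 7, 6, 10, 9] needs 3 colors (χ ≥ 3).
Vertex 0 is adjacent to every vertex of [2, 6, 7, 9, 10], which already need 3 colors among themselves, so 0 needs a new color (χ ≥ 4).
The coloring below uses 4 colors, so χ(G) = 4.
A valid 4-coloring: color 1: [7, 10]; color 2: [0, 5, 12]; color 3: [6, 9]; color 4: [2].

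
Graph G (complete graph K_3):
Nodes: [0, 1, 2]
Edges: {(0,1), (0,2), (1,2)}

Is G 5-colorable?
A valid 5-coloring: color 1: [0]; color 2: [1]; color 3: [2].
(χ(G) = 3 ≤ 5.)

Yes, G is 5-colorable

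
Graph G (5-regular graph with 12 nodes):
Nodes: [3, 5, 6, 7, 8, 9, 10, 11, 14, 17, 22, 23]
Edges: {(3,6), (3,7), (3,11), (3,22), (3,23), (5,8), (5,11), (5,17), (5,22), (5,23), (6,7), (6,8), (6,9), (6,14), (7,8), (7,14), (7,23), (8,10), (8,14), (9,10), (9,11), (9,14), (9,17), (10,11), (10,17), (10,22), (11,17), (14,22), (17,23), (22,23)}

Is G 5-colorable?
Yes, G is 5-colorable

A valid 5-coloring: color 1: [3, 5, 10, 14]; color 2: [7, 9, 22]; color 3: [6, 11, 23]; color 4: [8, 17].
(χ(G) = 4 ≤ 5.)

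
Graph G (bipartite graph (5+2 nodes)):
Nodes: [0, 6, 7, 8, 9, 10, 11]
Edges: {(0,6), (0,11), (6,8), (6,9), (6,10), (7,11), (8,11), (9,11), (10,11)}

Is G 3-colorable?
Yes, G is 3-colorable

A valid 3-coloring: color 1: [6, 11]; color 2: [0, 7, 8, 9, 10].
(χ(G) = 2 ≤ 3.)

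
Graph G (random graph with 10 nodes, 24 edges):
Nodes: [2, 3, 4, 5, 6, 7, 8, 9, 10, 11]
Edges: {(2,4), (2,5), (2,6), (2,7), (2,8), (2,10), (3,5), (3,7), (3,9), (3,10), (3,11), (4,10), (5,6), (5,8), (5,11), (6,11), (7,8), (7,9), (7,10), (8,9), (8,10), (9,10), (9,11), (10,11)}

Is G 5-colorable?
Yes, G is 5-colorable

A valid 5-coloring: color 1: [5, 10]; color 2: [2, 9]; color 3: [3, 4, 6, 8]; color 4: [7, 11].
(χ(G) = 4 ≤ 5.)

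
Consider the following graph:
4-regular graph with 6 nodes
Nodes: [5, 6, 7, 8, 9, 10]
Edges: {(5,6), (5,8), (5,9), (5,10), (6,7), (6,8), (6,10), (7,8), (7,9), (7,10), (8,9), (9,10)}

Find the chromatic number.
Clique number ω(G) = 3 (lower bound: χ ≥ ω).
The clique on [5, 8, 9] has size 3, forcing χ ≥ 3, and the coloring below uses 3 colors, so χ(G) = 3.
A valid 3-coloring: color 1: [5, 7]; color 2: [6, 9]; color 3: [8, 10].

χ(G) = 3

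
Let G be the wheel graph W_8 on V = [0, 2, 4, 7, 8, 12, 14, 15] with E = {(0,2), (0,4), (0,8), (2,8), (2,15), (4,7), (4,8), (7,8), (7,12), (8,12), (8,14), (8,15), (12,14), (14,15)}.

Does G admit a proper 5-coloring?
Yes, G is 5-colorable

A valid 5-coloring: color 1: [8]; color 2: [0, 12, 15]; color 3: [2, 7, 14]; color 4: [4].
(χ(G) = 4 ≤ 5.)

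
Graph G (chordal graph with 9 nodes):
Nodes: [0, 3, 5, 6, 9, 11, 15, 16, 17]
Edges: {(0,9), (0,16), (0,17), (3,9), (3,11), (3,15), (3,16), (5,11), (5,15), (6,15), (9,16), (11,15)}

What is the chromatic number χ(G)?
χ(G) = 3

Clique number ω(G) = 3 (lower bound: χ ≥ ω).
The clique on [0, 9, 16] has size 3, forcing χ ≥ 3, and the coloring below uses 3 colors, so χ(G) = 3.
A valid 3-coloring: color 1: [15, 16, 17]; color 2: [0, 3, 5, 6]; color 3: [9, 11].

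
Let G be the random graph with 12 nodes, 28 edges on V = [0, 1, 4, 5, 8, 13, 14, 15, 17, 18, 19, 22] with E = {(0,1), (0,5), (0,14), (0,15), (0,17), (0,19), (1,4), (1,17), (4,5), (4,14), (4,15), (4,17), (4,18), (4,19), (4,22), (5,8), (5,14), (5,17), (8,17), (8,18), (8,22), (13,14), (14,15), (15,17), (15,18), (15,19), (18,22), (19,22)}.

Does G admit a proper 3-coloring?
A valid 3-coloring: color 1: [0, 4, 8, 13]; color 2: [14, 17, 18, 19]; color 3: [1, 5, 15, 22].
(χ(G) = 3 ≤ 3.)

Yes, G is 3-colorable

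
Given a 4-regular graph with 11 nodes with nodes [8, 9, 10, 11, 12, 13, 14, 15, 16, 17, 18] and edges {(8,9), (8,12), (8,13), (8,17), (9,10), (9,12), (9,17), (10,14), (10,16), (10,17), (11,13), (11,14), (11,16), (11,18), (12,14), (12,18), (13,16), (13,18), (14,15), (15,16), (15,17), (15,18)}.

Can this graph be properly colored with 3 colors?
A valid 3-coloring: color 1: [9, 14, 16, 18]; color 2: [12, 13, 17]; color 3: [8, 10, 11, 15].
(χ(G) = 3 ≤ 3.)

Yes, G is 3-colorable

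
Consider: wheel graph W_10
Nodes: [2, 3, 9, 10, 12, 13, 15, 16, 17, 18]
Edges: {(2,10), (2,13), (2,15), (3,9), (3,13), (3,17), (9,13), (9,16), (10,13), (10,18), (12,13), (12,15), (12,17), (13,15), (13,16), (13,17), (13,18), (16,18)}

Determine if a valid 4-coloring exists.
Yes, G is 4-colorable

A valid 4-coloring: color 1: [13]; color 2: [2, 3, 12, 18]; color 3: [10, 15, 16, 17]; color 4: [9].
(χ(G) = 4 ≤ 4.)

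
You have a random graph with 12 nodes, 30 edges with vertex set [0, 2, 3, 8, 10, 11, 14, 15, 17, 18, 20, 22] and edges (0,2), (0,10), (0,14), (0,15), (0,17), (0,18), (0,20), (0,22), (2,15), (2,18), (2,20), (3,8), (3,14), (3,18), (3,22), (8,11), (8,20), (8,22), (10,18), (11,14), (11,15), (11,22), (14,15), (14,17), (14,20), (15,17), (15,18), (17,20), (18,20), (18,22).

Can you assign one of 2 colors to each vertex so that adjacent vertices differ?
No, G is not 2-colorable

The clique on vertices [0, 14, 17, 20] has size 4 > 2, so it alone needs 4 colors.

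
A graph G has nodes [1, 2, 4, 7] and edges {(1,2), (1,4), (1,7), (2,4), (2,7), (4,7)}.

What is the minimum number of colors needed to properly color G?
χ(G) = 4

Clique number ω(G) = 4 (lower bound: χ ≥ ω).
The clique on [1, 2, 4, 7] has size 4, forcing χ ≥ 4, and the coloring below uses 4 colors, so χ(G) = 4.
A valid 4-coloring: color 1: [1]; color 2: [2]; color 3: [4]; color 4: [7].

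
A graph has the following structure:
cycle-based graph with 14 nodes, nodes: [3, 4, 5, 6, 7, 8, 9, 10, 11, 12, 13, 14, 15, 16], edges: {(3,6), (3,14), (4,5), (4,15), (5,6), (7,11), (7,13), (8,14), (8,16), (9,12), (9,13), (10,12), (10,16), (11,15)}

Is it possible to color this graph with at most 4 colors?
Yes, G is 4-colorable

A valid 4-coloring: color 1: [4, 6, 11, 12, 13, 14, 16]; color 2: [3, 5, 7, 8, 9, 10, 15].
(χ(G) = 2 ≤ 4.)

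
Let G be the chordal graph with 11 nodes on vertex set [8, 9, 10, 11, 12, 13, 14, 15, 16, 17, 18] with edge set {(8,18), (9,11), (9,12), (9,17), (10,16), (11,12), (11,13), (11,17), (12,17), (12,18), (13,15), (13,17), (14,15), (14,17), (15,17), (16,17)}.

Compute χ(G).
Clique number ω(G) = 4 (lower bound: χ ≥ ω).
The clique on [9, 11, 12, 17] has size 4, forcing χ ≥ 4, and the coloring below uses 4 colors, so χ(G) = 4.
A valid 4-coloring: color 1: [10, 17, 18]; color 2: [8, 12, 13, 14, 16]; color 3: [11, 15]; color 4: [9].

χ(G) = 4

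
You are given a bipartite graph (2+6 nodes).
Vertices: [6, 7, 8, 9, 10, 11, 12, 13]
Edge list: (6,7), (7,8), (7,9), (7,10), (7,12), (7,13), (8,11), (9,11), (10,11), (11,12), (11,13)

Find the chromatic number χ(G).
Clique number ω(G) = 2 (lower bound: χ ≥ ω).
The graph is bipartite (no odd cycle), so 2 colors suffice: χ(G) = 2.
A valid 2-coloring: color 1: [7, 11]; color 2: [6, 8, 9, 10, 12, 13].

χ(G) = 2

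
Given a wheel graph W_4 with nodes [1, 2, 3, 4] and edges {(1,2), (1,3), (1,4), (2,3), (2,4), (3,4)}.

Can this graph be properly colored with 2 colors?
No, G is not 2-colorable

The clique on vertices [1, 2, 3, 4] has size 4 > 2, so it alone needs 4 colors.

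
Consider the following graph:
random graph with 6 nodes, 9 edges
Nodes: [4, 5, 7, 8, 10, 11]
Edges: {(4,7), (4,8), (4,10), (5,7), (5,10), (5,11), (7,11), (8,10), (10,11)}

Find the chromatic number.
Clique number ω(G) = 3 (lower bound: χ ≥ ω).
The clique on [4, 8, 10] has size 3, forcing χ ≥ 3, and the coloring below uses 3 colors, so χ(G) = 3.
A valid 3-coloring: color 1: [7, 10]; color 2: [4, 11]; color 3: [5, 8].

χ(G) = 3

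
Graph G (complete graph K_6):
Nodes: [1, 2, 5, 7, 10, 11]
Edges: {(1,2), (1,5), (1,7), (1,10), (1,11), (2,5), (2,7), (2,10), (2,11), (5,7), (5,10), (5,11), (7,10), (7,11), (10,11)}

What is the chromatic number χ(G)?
Clique number ω(G) = 6 (lower bound: χ ≥ ω).
The clique on [1, 2, 5, 7, 10, 11] has size 6, forcing χ ≥ 6, and the coloring below uses 6 colors, so χ(G) = 6.
A valid 6-coloring: color 1: [5]; color 2: [10]; color 3: [2]; color 4: [7]; color 5: [1]; color 6: [11].

χ(G) = 6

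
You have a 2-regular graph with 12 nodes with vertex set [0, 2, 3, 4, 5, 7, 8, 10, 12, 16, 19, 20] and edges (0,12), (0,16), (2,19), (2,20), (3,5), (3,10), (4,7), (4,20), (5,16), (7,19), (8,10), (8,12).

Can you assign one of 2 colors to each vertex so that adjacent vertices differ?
No, G is not 2-colorable

Odd cycle [20, 4, 7, 19, 2] needs 3 colors (χ ≥ 3).
Hence χ(G) ≥ 3 > 2, so no proper 2-coloring exists.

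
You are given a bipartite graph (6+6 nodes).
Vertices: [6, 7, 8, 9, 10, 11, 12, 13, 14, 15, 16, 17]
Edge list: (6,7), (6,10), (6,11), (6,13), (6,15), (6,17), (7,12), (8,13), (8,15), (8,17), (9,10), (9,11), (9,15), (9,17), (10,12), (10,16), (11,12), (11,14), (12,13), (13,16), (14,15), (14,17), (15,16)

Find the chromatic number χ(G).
Clique number ω(G) = 2 (lower bound: χ ≥ ω).
The graph is bipartite (no odd cycle), so 2 colors suffice: χ(G) = 2.
A valid 2-coloring: color 1: [6, 8, 9, 12, 14, 16]; color 2: [7, 10, 11, 13, 15, 17].

χ(G) = 2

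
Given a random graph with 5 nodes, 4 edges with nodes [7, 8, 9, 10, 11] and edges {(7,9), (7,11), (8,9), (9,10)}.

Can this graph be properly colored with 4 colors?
Yes, G is 4-colorable

A valid 4-coloring: color 1: [9, 11]; color 2: [7, 8, 10].
(χ(G) = 2 ≤ 4.)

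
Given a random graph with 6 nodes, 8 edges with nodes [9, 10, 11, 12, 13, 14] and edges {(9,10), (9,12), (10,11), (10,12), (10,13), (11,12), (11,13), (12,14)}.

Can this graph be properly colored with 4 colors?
Yes, G is 4-colorable

A valid 4-coloring: color 1: [12, 13]; color 2: [10, 14]; color 3: [9, 11].
(χ(G) = 3 ≤ 4.)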